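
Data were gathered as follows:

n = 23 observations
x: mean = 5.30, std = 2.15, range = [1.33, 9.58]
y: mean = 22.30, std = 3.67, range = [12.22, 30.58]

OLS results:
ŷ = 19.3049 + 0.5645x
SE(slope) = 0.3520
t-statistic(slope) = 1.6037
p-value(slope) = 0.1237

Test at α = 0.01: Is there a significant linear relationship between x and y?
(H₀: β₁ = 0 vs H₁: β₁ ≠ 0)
Fail to reject H₀: p-value = 0.1237 ≥ α = 0.01. The linear relationship is not significant at the 1% level.

Hypothesis test for the slope coefficient:

H₀: β₁ = 0 (no linear relationship)
H₁: β₁ ≠ 0 (linear relationship exists)

Test statistic: t = β̂₁ / SE(β̂₁) = 0.5645 / 0.3520 = 1.6037

With df = 21, the two-sided p-value for |t| = 1.6037 is 0.1237.

Decision rule: reject H₀ if p-value < α.
p-value = 0.1237 ≥ α = 0.01 → fail to reject H₀.

At α = 0.01 the data do not provide convincing evidence of a nonzero slope.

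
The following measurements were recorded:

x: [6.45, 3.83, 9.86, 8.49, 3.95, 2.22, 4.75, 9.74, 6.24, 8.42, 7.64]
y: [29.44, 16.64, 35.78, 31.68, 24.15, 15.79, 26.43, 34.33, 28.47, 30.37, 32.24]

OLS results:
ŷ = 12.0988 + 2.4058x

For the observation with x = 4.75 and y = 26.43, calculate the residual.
Residual = 2.9036

The residual is the difference between the actual value and the predicted value:

Residual = y - ŷ

Step 1: Calculate predicted value
ŷ = 12.0988 + 2.4058 × 4.75
ŷ = 23.5264

Step 2: Calculate residual
Residual = 26.43 - 23.5264
Residual = 2.9036

Sign check: y > ŷ, so the point is above the line and the fit underestimates here.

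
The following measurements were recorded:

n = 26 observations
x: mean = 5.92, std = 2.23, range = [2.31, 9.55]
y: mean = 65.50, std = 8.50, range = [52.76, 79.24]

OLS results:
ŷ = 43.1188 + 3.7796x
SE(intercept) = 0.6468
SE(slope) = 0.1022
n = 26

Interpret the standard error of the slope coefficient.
The slope 3.7796 is pinned down to within about ±0.1022 (one SE) by these data — relative uncertainty 2.7%, i.e. precise.

SE(β̂₁) = 0.1022 says: if we drew many samples of n = 26 from the same population and refit each time, the fitted slopes would scatter with a standard deviation of roughly 0.1022 around the true β₁.

Relative precision:
- SE / |β̂₁| = 0.1022 / 3.7796 = 2.7%
- Rule of thumb (under 20%: precise; 20% to under 50%: moderately precise; 50% or more: imprecise) → precise

Rough 95% range (±2 SE): 3.7796 ± 0.2044 → (3.5752, 3.9840).

What drives SE(β̂₁): larger n (here n = 26) → smaller SE; wider spread of x values → smaller SE; more residual scatter → larger SE.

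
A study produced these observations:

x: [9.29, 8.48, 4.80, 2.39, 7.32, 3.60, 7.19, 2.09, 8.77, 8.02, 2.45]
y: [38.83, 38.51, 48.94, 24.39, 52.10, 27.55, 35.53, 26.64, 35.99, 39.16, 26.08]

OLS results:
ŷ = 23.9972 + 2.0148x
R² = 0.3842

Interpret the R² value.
About 38.42% of the variability in y is accounted for by the regression on x (R² = 0.3842) — a moderate linear fit.

R² = 1 − SS_res/SS_tot compares the residual scatter to the total scatter of y about its mean.

Here R² = 0.3842:
- Explained: 38.42% of the variation in y
- Unexplained (residual): 100% − 38.42% = 61.58%
- Rule of thumb (below 0.3 weak; 0.3 to below 0.7 moderate; 0.7 and above strong) → moderate

Note: R² says nothing about causation, and a high R² does not by itself mean the linear form is appropriate — check the residuals.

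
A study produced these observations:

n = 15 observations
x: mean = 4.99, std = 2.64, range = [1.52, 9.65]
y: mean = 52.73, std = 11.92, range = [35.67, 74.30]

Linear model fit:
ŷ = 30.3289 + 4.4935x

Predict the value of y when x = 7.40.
ŷ = 63.5808

Plug x = 7.40 into the fitted line:

ŷ = 30.3289 + 4.4935 × 7.40
ŷ = 30.3289 + 33.2519
ŷ = 63.5808

This is the fitted mean response at that x — an individual observation would come with a wider prediction interval.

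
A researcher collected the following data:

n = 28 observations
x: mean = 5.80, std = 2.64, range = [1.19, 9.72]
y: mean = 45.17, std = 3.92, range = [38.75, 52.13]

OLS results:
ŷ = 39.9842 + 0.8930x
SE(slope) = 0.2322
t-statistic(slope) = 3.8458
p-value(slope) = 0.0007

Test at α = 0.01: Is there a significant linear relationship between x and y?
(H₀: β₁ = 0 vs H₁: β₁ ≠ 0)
Since p-value = 0.0007 < α = 0.01, reject H₀ — the slope is significantly different from 0.

Hypothesis test for the slope coefficient:

H₀: β₁ = 0 (no linear relationship)
H₁: β₁ ≠ 0 (linear relationship exists)

Test statistic: t = β̂₁ / SE(β̂₁) = 0.8930 / 0.2322 = 3.8458

The p-value (0.0007) is the probability, under H₀, of a t-statistic at least as extreme as |t| = 3.8458 (two-sided, df = n − 2 = 26).

Decision rule: reject H₀ if p-value < α.
p-value = 0.0007 < α = 0.01 → reject H₀.

There is sufficient evidence at the 1% significance level to conclude that a linear relationship exists between x and y.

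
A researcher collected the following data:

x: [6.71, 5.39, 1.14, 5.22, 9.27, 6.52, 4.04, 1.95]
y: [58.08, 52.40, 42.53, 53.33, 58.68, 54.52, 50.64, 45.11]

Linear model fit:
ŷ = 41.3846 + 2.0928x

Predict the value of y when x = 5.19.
ŷ = 52.2462

Plug x = 5.19 into the fitted line:

ŷ = 41.3846 + 2.0928 × 5.19
ŷ = 41.3846 + 10.8616
ŷ = 52.2462

This is the fitted mean response at that x — an individual observation would come with a wider prediction interval.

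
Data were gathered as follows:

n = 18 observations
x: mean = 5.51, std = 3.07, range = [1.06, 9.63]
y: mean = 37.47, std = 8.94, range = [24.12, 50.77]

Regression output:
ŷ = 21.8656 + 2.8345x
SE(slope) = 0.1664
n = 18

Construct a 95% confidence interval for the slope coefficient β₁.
The 95% CI for β₁ is (2.4817, 3.1873)

Confidence interval for the slope:

The 95% CI for β₁ is: β̂₁ ± t*(α/2, n-2) × SE(β̂₁)

Step 1: Find critical t-value
- Confidence level = 0.95
- Degrees of freedom = n - 2 = 18 - 2 = 16
- t*(α/2, 16) = 2.1199

Step 2: Calculate margin of error
Margin = 2.1199 × 0.1664 = 0.3528

Step 3: Construct interval
CI = 2.8345 ± 0.3528
CI = (2.4817, 3.1873)

Interpretation: intervals built this way capture the true β₁ in 95% of repeated samples; here the plausible range for the per-unit effect of x on y is 2.4817 to 3.1873.
Since 0 is outside the interval, a two-sided test at α = 0.05 would reject H₀: β₁ = 0.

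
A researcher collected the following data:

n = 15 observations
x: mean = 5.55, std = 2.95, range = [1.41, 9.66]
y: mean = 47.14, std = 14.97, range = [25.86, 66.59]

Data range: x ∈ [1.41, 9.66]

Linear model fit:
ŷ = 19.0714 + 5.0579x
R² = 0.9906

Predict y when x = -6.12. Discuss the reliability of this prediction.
ŷ = -11.8829, but this is extrapolation (below the data range [1.41, 9.66]) and may be unreliable.

Prediction calculation:
ŷ = 19.0714 + 5.0579 × (-6.12)
ŷ = -11.8829

Reliability:
- Data range: x ∈ [1.41, 9.66]
- Prediction point: x = -6.12 is 7.53 units below the observed range → this is EXTRAPOLATION, not interpolation

Why that matters here:
- The standard error of prediction grows with (x − x̄)², and x = -6.12 is far from x̄ = 5.55
- R² describes fit only over the sampled x values; it says nothing about behaviour beyond them
- Real relationships often flatten, saturate, or turn nonlinear at extremes

Report the number if required, but flag clearly that it is an extrapolation.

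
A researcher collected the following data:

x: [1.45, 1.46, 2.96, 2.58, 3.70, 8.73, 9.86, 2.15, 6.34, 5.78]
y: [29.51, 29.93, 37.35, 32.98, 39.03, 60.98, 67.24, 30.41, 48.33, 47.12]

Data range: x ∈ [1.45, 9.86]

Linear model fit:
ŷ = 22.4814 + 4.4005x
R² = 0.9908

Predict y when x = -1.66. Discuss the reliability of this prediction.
ŷ = 15.1766, but this is extrapolation (below the data range [1.45, 9.86]) and may be unreliable.

Prediction calculation:
ŷ = 22.4814 + 4.4005 × (-1.66)
ŷ = 15.1766

Reliability:
- Data range: x ∈ [1.45, 9.86]
- Prediction point: x = -1.66 is 3.11 units below the observed range → this is EXTRAPOLATION, not interpolation

Why that matters here:
- R² describes fit only over the sampled x values; it says nothing about behaviour beyond them
- The linear relationship may not hold outside the observed range
- Real relationships often flatten, saturate, or turn nonlinear at extremes

Report the number if required, but flag clearly that it is an extrapolation.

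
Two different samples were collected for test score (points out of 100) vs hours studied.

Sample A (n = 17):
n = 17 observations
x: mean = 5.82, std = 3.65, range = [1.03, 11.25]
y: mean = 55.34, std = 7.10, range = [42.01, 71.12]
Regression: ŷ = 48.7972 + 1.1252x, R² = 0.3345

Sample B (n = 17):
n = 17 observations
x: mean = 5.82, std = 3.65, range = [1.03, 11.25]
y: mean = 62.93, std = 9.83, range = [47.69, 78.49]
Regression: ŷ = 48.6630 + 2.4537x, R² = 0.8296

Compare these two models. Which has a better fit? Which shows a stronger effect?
Model B has the better fit (R² = 0.8296 vs 0.3345). Model B shows the stronger effect (|β₁| = 2.4537 vs 1.1252).

Model Comparison:

Fit — compare R²:
- Model A: R² = 0.3345 → 33.45% of variance in test score explained
- Model B: R² = 0.8296 → 82.96% of variance in test score explained
- 0.8296 > 0.3345 → Model B has the better fit

Which has the larger per-hour effect? (|β₁|)
- Model A: β₁ = 1.1252 → predicted test score rises 1.1252 points per additional hour of study time
- Model B: β₁ = 2.4537 → predicted test score rises 2.4537 points per additional hour of study time
- |1.1252| < |2.4537| → Model B shows the stronger marginal effect

Note: A steeper slope doesn't make a better model if the scatter around the line is large.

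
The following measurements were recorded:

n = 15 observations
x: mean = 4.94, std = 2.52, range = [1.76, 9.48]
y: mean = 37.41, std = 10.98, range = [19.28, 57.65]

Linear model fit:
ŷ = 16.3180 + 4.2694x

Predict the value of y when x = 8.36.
ŷ = 52.0102

Plug x = 8.36 into the fitted line:

ŷ = 16.3180 + 4.2694 × 8.36
ŷ = 16.3180 + 35.6922
ŷ = 52.0102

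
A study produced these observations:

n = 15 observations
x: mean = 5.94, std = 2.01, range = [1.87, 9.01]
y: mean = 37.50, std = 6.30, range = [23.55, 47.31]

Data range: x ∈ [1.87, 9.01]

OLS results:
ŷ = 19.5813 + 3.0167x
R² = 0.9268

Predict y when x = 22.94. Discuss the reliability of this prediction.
The equation gives ŷ = 88.7844; however x = 22.94 is 13.93 units above the observed range, so this extrapolated value should not be trusted.

Prediction calculation:
ŷ = 19.5813 + 3.0167 × 22.94
ŷ = 88.7844

Reliability:
- Data range: x ∈ [1.87, 9.01]
- Prediction point: x = 22.94 is 13.93 units above the observed range → this is EXTRAPOLATION, not interpolation

Why that matters here:
- The standard error of prediction grows with (x − x̄)², and x = 22.94 is far from x̄ = 5.94
- There are no observations near this x to validate the fitted line there

The R² = 0.9268 only validates the fit within [1.87, 9.01]; treat ŷ = 88.7844 with caution.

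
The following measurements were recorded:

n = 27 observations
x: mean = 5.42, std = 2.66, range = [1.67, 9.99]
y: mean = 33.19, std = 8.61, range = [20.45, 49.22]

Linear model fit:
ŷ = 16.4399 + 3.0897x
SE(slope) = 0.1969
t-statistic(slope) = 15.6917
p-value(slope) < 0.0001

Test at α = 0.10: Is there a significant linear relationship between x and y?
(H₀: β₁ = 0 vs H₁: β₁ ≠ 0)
Since p-value < 0.0001 < α = 0.10, reject H₀ — the slope is significantly different from 0.

Hypothesis test for the slope coefficient:

H₀: β₁ = 0 (no linear relationship)
H₁: β₁ ≠ 0 (linear relationship exists)

Test statistic: t = β̂₁ / SE(β̂₁) = 3.0897 / 0.1969 = 15.6917

The p-value (<0.0001) is the probability, under H₀, of a t-statistic at least as extreme as |t| = 15.6917 (two-sided, df = n − 2 = 25).

Decision rule: reject H₀ if p-value < α.
p-value < 0.0001 < α = 0.10 → reject H₀.

At α = 0.10 the data do provide convincing evidence of a nonzero slope.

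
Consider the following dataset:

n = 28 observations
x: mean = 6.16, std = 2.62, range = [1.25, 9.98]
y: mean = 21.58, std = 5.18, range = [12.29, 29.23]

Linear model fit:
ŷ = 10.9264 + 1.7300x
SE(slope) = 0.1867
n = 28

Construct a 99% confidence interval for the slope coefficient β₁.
The 99% CI for β₁ is (1.2112, 2.2488)

Confidence interval for the slope:

The 99% CI for β₁ is: β̂₁ ± t*(α/2, n-2) × SE(β̂₁)

Step 1: Find critical t-value
- Confidence level = 0.99
- Degrees of freedom = n - 2 = 28 - 2 = 26
- t*(α/2, 26) = 2.7787

Step 2: Calculate margin of error
Margin = 2.7787 × 0.1867 = 0.5188

Step 3: Construct interval
CI = 1.7300 ± 0.5188
CI = (1.2112, 2.2488)

Interpretation: We are 99% confident that the true slope β₁ lies between 1.2112 and 2.2488.
Since 0 is outside the interval, a two-sided test at α = 0.01 would reject H₀: β₁ = 0.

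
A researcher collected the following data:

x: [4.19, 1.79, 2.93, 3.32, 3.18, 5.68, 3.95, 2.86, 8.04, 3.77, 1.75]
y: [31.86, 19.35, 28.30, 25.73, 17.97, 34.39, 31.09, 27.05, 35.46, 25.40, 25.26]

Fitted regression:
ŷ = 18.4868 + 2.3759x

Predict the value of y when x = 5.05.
ŷ = 30.4851

To predict y for x = 5.05, substitute into the regression equation:

ŷ = 18.4868 + 2.3759 × 5.05
ŷ = 18.4868 + 11.9983
ŷ = 30.4851

This is a point prediction; actual observations scatter around it by roughly the residual standard deviation.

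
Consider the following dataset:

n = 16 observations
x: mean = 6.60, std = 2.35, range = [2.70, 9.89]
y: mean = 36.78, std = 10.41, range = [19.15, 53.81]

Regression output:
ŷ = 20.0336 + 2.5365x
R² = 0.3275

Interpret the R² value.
R² = 0.3275 means 32.75% of the variation in y is explained by the linear relationship with x. This indicates a moderate fit.

The coefficient of determination R² is the fraction of the total variation in y that the fitted line accounts for.

Here R² = 0.3275:
- Explained: 32.75% of the variation in y
- Unexplained (residual): 100% − 32.75% = 67.25%
- Rule of thumb (below 0.3 weak; 0.3 to below 0.7 moderate; 0.7 and above strong) → moderate

Note: R² never decreases when predictors are added, so it should not be used alone to compare models of different size.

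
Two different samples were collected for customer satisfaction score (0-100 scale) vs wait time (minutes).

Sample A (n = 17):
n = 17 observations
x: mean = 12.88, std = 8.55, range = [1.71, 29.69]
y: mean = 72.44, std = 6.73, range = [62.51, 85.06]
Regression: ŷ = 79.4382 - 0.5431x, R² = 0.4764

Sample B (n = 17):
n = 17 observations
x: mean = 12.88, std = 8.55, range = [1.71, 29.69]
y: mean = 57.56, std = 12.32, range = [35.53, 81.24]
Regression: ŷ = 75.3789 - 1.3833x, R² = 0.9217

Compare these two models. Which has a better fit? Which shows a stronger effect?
Model B has the better fit (R² = 0.9217 vs 0.4764). Model B shows the stronger effect (|β₁| = 1.3833 vs 0.5431).

Model Comparison:

Fit — compare R²:
- Model A: R² = 0.4764 → 47.64% of variance in satisfaction score explained
- Model B: R² = 0.9217 → 92.17% of variance in satisfaction score explained
- 0.9217 > 0.4764 → Model B has the better fit

Effect size (slope magnitude):
- Model A: β₁ = -0.5431 → predicted satisfaction score falls 0.5431 points per additional minute of wait time
- Model B: β₁ = -1.3833 → predicted satisfaction score falls 1.3833 points per additional minute of wait time
- |-0.5431| < |-1.3833| → Model B shows the stronger marginal effect

Note: The two samples could reflect different populations, time periods, or measurement quality.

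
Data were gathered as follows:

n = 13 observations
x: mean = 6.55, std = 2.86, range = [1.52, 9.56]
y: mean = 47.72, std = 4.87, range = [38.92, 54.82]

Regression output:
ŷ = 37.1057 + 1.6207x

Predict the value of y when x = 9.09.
ŷ = 51.8379

To predict y for x = 9.09, substitute into the regression equation:

ŷ = 37.1057 + 1.6207 × 9.09
ŷ = 37.1057 + 14.7322
ŷ = 51.8379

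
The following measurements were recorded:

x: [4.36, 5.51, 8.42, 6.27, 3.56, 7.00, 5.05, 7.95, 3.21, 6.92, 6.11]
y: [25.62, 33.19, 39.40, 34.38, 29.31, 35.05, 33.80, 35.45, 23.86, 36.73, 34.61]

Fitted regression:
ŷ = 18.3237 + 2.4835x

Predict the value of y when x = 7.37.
ŷ = 36.6271

Plug x = 7.37 into the fitted line:

ŷ = 18.3237 + 2.4835 × 7.37
ŷ = 18.3237 + 18.3034
ŷ = 36.6271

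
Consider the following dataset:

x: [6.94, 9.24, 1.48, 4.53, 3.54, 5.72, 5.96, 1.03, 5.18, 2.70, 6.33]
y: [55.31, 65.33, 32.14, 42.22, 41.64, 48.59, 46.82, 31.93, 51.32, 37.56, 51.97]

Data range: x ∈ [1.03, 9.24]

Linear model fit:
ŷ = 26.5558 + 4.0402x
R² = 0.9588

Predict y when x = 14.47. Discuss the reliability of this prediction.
The equation gives ŷ = 85.0175; however x = 14.47 is 5.23 units above the observed range, so this extrapolated value should not be trusted.

Prediction calculation:
ŷ = 26.5558 + 4.0402 × 14.47
ŷ = 85.0175

Reliability:
- Data range: x ∈ [1.03, 9.24]
- Prediction point: x = 14.47 is 5.23 units above the observed range → this is EXTRAPOLATION, not interpolation

Why that matters here:
- The linear relationship may not hold outside the observed range
- R² describes fit only over the sampled x values; it says nothing about behaviour beyond them

The R² = 0.9588 only validates the fit within [1.03, 9.24]; treat ŷ = 85.0175 with caution.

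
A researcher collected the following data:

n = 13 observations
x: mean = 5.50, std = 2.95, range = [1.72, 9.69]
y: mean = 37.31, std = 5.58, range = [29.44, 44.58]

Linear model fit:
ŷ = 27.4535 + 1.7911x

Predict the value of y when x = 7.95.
ŷ = 41.6927

To predict y for x = 7.95, substitute into the regression equation:

ŷ = 27.4535 + 1.7911 × 7.95
ŷ = 27.4535 + 14.2392
ŷ = 41.6927

This is the fitted mean response at that x — an individual observation would come with a wider prediction interval.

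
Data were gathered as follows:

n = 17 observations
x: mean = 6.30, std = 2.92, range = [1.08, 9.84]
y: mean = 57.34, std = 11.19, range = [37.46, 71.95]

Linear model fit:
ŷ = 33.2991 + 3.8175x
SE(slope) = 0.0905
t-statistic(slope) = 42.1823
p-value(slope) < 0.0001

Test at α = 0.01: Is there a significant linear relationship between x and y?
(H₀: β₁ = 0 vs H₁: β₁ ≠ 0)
p-value < 0.0001 < α = 0.01, so we reject H₀. The relationship is significant.

Hypothesis test for the slope coefficient:

H₀: β₁ = 0 (no linear relationship)
H₁: β₁ ≠ 0 (linear relationship exists)

Test statistic: t = β̂₁ / SE(β̂₁) = 3.8175 / 0.0905 = 42.1823

With df = 15, the two-sided p-value for |t| = 42.1823 is <0.0001.

Decision rule: reject H₀ if p-value < α.
p-value < 0.0001 < α = 0.01 → reject H₀.

At α = 0.01 the data do provide convincing evidence of a nonzero slope.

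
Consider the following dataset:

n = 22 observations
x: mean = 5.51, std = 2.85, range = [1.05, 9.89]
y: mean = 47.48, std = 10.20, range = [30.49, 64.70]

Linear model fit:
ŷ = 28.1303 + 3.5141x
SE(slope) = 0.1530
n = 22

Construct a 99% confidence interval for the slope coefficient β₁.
The 99% CI for β₁ is (3.0788, 3.9494)

Confidence interval for the slope:

The 99% CI for β₁ is: β̂₁ ± t*(α/2, n-2) × SE(β̂₁)

Step 1: Find critical t-value
- Confidence level = 0.99
- Degrees of freedom = n - 2 = 22 - 2 = 20
- t*(α/2, 20) = 2.8453

Step 2: Calculate margin of error
Margin = 2.8453 × 0.1530 = 0.4353

Step 3: Construct interval
CI = 3.5141 ± 0.4353
CI = (3.0788, 3.9494)

Interpretation: intervals built this way capture the true β₁ in 99% of repeated samples; here the plausible range for the per-unit effect of x on y is 3.0788 to 3.9494.
Since 0 is outside the interval, a two-sided test at α = 0.01 would reject H₀: β₁ = 0.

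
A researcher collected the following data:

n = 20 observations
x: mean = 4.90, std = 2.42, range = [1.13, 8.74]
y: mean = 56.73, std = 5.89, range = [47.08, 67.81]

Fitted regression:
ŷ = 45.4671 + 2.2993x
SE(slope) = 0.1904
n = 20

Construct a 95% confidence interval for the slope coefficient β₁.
The 95% CI for β₁ is (1.8993, 2.6993)

Confidence interval for the slope:

The 95% CI for β₁ is: β̂₁ ± t*(α/2, n-2) × SE(β̂₁)

Step 1: Find critical t-value
- Confidence level = 0.95
- Degrees of freedom = n - 2 = 20 - 2 = 18
- t*(α/2, 18) = 2.1009

Step 2: Calculate margin of error
Margin = 2.1009 × 0.1904 = 0.4000

Step 3: Construct interval
CI = 2.2993 ± 0.4000
CI = (1.8993, 2.6993)

Interpretation: each one-unit increase in x is associated with a change in mean y of between 1.8993 and 2.6993, with 95% confidence.
Since 0 is outside the interval, a two-sided test at α = 0.05 would reject H₀: β₁ = 0.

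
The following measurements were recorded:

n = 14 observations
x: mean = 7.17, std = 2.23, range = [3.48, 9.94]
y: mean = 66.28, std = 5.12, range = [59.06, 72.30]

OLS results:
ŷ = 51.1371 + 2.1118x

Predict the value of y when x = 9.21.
ŷ = 70.5868

To predict y for x = 9.21, substitute into the regression equation:

ŷ = 51.1371 + 2.1118 × 9.21
ŷ = 51.1371 + 19.4497
ŷ = 70.5868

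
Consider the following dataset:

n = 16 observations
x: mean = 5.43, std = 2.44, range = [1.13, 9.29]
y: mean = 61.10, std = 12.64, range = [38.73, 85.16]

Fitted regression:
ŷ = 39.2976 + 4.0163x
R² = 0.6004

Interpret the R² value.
R² = 0.6004 means 60.04% of the variation in y is explained by the linear relationship with x. This indicates a moderate fit.

The coefficient of determination R² is the fraction of the total variation in y that the fitted line accounts for.

Here R² = 0.6004:
- Explained: 60.04% of the variation in y
- Unexplained (residual): 100% − 60.04% = 39.96%
- Rule of thumb (below 0.3 weak; 0.3 to below 0.7 moderate; 0.7 and above strong) → moderate

Calculation: R² = 1 − (SS_res / SS_tot), where SS_res is the sum of squared residuals and SS_tot the total sum of squares.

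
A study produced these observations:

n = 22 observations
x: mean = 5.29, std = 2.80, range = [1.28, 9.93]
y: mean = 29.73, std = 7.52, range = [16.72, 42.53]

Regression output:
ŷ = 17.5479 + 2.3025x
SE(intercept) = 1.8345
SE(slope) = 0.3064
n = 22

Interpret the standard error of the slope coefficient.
SE(slope) = 0.3064 measures the uncertainty in the estimated slope. The coefficient is estimated precisely (SE/|β̂₁| = 13.3%).

SE(β̂₁) = s / √Sxx, where s is the residual standard deviation and Sxx = Σ(x − x̄)². It is the yardstick for how far β̂₁ = 2.3025 could plausibly be from the true slope.

Relative precision:
- SE / |β̂₁| = 0.3064 / 2.3025 = 13.3%
- Rule of thumb (under 20%: precise; 20% to under 50%: moderately precise; 50% or more: imprecise) → precise

Rough 95% range (±2 SE): 2.3025 ± 0.6128 → (1.6897, 2.9153).

What drives SE(β̂₁): more residual scatter → larger SE; wider spread of x values → smaller SE; larger n (here n = 22) → smaller SE.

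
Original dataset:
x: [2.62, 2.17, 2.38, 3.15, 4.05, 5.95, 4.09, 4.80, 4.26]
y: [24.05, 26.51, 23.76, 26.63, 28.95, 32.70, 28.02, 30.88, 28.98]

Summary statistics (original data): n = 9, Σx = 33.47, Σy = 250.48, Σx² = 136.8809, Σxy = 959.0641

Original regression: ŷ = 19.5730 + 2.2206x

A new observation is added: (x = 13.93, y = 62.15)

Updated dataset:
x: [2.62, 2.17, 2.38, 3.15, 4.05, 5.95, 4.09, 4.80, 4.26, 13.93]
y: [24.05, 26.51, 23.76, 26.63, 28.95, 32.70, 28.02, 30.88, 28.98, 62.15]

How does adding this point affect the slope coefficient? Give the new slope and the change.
New slope β₁ = 3.2277 versus 2.2206 before: a change of +1.0071 (+45.4%).

x = 13.93 lies well outside the original x-range [2.17, 5.95] (x̄ ≈ 3.72), so this observation has high leverage and can move the slope substantially.

Step 1: Update the sums with the new point (n goes from 9 to 10)
Σx  = 33.47 + 13.93 = 47.40
Σy  = 250.48 + 62.15 = 312.63
Σx² = 136.8809 + 13.93² = 136.8809 + 194.0449 = 330.9258
Σxy = 959.0641 + 13.93×62.15 = 959.0641 + 865.7495 = 1824.8136

Step 2: Recompute the slope with b₁ = (nΣxy − ΣxΣy) / (nΣx² − (Σx)²)
Numerator   = 10×1824.8136 − 47.40×312.63 = 18248.1360 − 14818.6620 = 3429.4740
Denominator = 10×330.9258 − 47.40² = 3309.2580 − 2246.7600 = 1062.4980
b₁(new) = 3429.4740 / 1062.4980 = 3.2277

(Same formula on the original sums: (9×959.0641 − 33.47×250.48) / (9×136.8809 − 33.47²) = 248.0113 / 111.6872 = 2.2206, matching the given fit.)

Step 3: Change in slope
Δβ₁ = 3.2277 − 2.2206 = +1.0071
Relative change = +1.0071 / 2.2206 × 100% = +45.4%
→ the slope increases when the point is added.

Because the point sits above the extension of the original line at a high-leverage x, it tilts the fit up.
In practice: refit with and without it and report both if conclusions differ; investigate whether it comes from the same population as the rest of the sample.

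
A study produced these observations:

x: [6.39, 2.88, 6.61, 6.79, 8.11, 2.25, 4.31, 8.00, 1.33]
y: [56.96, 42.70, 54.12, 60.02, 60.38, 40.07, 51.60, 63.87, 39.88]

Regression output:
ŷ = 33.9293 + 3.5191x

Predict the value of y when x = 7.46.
ŷ = 60.1818

To predict y for x = 7.46, substitute into the regression equation:

ŷ = 33.9293 + 3.5191 × 7.46
ŷ = 33.9293 + 26.2525
ŷ = 60.1818

This is a point prediction; actual observations scatter around it by roughly the residual standard deviation.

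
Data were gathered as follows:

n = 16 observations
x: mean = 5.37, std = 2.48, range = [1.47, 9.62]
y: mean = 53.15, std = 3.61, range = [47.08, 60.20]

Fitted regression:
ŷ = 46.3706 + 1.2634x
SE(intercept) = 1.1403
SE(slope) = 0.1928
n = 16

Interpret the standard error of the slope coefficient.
SE(β̂₁) = 0.1928 is the estimated standard deviation of the slope estimate across repeated samples; relative to β̂₁ = 1.2634 that is 15.3%, a precise estimate.

SE(β̂₁) = 0.1928 says: if we drew many samples of n = 16 from the same population and refit each time, the fitted slopes would scatter with a standard deviation of roughly 0.1928 around the true β₁.

Relative precision:
- SE / |β̂₁| = 0.1928 / 1.2634 = 15.3%
- Rule of thumb (under 20%: precise; 20% to under 50%: moderately precise; 50% or more: imprecise) → precise

Rough 95% range (±2 SE): 1.2634 ± 0.3856 → (0.8778, 1.6490).

What drives SE(β̂₁): more residual scatter → larger SE; wider spread of x values → smaller SE.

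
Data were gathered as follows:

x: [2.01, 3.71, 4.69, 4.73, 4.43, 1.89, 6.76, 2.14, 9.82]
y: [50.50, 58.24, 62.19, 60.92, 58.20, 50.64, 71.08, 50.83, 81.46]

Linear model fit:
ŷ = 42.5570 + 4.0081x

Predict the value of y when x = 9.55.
ŷ = 80.8344

x = 9.55 lies inside the observed range [1.89, 9.82], so the fitted equation applies directly:

ŷ = 42.5570 + 4.0081 × 9.55
ŷ = 42.5570 + 38.2774
ŷ = 80.8344

This is the fitted mean response at that x — an individual observation would come with a wider prediction interval.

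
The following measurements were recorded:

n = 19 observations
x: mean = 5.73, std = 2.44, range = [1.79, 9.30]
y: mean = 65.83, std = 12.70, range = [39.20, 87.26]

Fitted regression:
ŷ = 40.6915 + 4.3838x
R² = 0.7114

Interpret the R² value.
The model explains 71.14% of the variance in y (R² = 0.7114), leaving 28.86% unexplained; the fit is strong.

R² = 1 − SS_res/SS_tot compares the residual scatter to the total scatter of y about its mean.

Here R² = 0.7114:
- Explained: 71.14% of the variation in y
- Unexplained (residual): 100% − 71.14% = 28.86%
- Rule of thumb (below 0.3 weak; 0.3 to below 0.7 moderate; 0.7 and above strong) → strong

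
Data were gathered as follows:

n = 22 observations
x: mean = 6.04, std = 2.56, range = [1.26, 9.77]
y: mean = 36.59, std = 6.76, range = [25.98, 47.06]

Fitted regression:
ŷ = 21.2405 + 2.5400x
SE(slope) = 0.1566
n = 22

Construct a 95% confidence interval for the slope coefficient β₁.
The 95% CI for β₁ is (2.2133, 2.8667)

Confidence interval for the slope:

The 95% CI for β₁ is: β̂₁ ± t*(α/2, n-2) × SE(β̂₁)

Step 1: Find critical t-value
- Confidence level = 0.95
- Degrees of freedom = n - 2 = 22 - 2 = 20
- t*(α/2, 20) = 2.0860

Step 2: Calculate margin of error
Margin = 2.0860 × 0.1566 = 0.3267

Step 3: Construct interval
CI = 2.5400 ± 0.3267
CI = (2.2133, 2.8667)

Interpretation: each one-unit increase in x is associated with a change in mean y of between 2.2133 and 2.8667, with 95% confidence.
The interval does not include 0, suggesting a significant linear relationship.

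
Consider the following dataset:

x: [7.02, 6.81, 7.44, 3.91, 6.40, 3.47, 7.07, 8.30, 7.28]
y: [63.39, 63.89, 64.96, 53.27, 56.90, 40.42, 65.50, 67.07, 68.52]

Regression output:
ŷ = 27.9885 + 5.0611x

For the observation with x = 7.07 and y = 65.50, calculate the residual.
Residual = 1.7295

The residual is the difference between the actual value and the predicted value:

Residual = y - ŷ

Step 1: Calculate predicted value
ŷ = 27.9885 + 5.0611 × 7.07
ŷ = 63.7705

Step 2: Calculate residual
Residual = 65.50 - 63.7705
Residual = 1.7295

Interpretation: the model underestimates the actual value by 1.7295 at this point (positive residual → observation lies above the fitted line).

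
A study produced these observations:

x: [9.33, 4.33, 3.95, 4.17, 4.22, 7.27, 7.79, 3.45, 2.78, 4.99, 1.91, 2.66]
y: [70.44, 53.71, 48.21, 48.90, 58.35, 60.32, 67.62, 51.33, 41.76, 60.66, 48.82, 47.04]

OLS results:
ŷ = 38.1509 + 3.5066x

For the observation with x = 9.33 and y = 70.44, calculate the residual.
Residual = -0.4275

The residual is the difference between the actual value and the predicted value:

Residual = y - ŷ

Step 1: Calculate predicted value
ŷ = 38.1509 + 3.5066 × 9.33
ŷ = 70.8675

Step 2: Calculate residual
Residual = 70.44 - 70.8675
Residual = -0.4275

Sign check: y < ŷ, so the point is below the line and the fit overestimates here.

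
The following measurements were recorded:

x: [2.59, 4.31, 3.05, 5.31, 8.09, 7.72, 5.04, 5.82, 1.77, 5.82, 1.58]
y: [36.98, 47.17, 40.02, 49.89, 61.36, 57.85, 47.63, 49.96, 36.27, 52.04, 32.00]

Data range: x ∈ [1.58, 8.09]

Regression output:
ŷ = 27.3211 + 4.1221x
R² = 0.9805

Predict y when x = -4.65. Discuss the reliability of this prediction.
The equation gives ŷ = 8.1533; however x = -4.65 is 6.23 units below the observed range, so this extrapolated value should not be trusted.

Prediction calculation:
ŷ = 27.3211 + 4.1221 × (-4.65)
ŷ = 8.1533

Reliability:
- Data range: x ∈ [1.58, 8.09]
- Prediction point: x = -4.65 is 6.23 units below the observed range → this is EXTRAPOLATION, not interpolation

Why that matters here:
- Real relationships often flatten, saturate, or turn nonlinear at extremes
- The standard error of prediction grows with (x − x̄)², and x = -4.65 is far from x̄ = 4.65

A defensible statement: 'if the linear trend continued to x = -4.65, y would be about 8.1533' — the premise is untested.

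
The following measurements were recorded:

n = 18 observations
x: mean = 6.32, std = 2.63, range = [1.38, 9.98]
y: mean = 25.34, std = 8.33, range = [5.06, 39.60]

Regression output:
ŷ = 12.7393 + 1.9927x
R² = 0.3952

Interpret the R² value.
The model explains 39.52% of the variance in y (R² = 0.3952), leaving 60.48% unexplained; the fit is moderate.

R² (coefficient of determination) measures the proportion of variance in y explained by the regression model.

Here R² = 0.3952:
- Explained: 39.52% of the variation in y
- Unexplained (residual): 100% − 39.52% = 60.48%
- Rule of thumb (below 0.3 weak; 0.3 to below 0.7 moderate; 0.7 and above strong) → moderate

Calculation: R² = 1 − (SS_res / SS_tot), where SS_res is the sum of squared residuals and SS_tot the total sum of squares.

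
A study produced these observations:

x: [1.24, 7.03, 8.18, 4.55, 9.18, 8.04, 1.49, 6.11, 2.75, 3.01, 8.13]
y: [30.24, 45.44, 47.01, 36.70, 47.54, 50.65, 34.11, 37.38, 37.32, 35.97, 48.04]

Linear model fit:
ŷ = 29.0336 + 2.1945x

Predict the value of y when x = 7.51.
ŷ = 45.5143

Plug x = 7.51 into the fitted line:

ŷ = 29.0336 + 2.1945 × 7.51
ŷ = 29.0336 + 16.4807
ŷ = 45.5143

This is a point prediction; actual observations scatter around it by roughly the residual standard deviation.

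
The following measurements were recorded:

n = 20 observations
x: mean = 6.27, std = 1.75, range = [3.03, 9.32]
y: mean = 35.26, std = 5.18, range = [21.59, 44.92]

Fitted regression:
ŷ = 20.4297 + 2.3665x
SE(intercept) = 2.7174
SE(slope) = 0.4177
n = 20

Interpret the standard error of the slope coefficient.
The slope 2.3665 is pinned down to within about ±0.4177 (one SE) by these data — relative uncertainty 17.7%, i.e. precise.

SE(β̂₁) = 0.4177 says: if we drew many samples of n = 20 from the same population and refit each time, the fitted slopes would scatter with a standard deviation of roughly 0.4177 around the true β₁.

Relative precision:
- SE / |β̂₁| = 0.4177 / 2.3665 = 17.7%
- Rule of thumb (under 20%: precise; 20% to under 50%: moderately precise; 50% or more: imprecise) → precise

Rough 95% range (±2 SE): 2.3665 ± 0.8354 → (1.5311, 3.2019).

What drives SE(β̂₁): larger n (here n = 20) → smaller SE; more residual scatter → larger SE.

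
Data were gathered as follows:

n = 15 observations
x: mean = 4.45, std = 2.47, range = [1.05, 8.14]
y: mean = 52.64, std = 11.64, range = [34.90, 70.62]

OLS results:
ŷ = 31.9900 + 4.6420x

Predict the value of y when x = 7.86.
ŷ = 68.4761

x = 7.86 lies inside the observed range [1.05, 8.14], so the fitted equation applies directly:

ŷ = 31.9900 + 4.6420 × 7.86
ŷ = 31.9900 + 36.4861
ŷ = 68.4761

This is a point prediction; actual observations scatter around it by roughly the residual standard deviation.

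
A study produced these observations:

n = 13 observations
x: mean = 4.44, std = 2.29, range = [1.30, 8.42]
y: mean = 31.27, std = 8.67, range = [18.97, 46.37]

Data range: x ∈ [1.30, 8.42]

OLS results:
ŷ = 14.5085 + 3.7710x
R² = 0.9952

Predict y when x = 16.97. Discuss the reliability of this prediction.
ŷ = 78.5024, but this is extrapolation (above the data range [1.30, 8.42]) and may be unreliable.

Prediction calculation:
ŷ = 14.5085 + 3.7710 × 16.97
ŷ = 78.5024

Reliability:
- Data range: x ∈ [1.30, 8.42]
- Prediction point: x = 16.97 is 8.55 units above the observed range → this is EXTRAPOLATION, not interpolation

Why that matters here:
- The linear relationship may not hold outside the observed range
- R² describes fit only over the sampled x values; it says nothing about behaviour beyond them
- The standard error of prediction grows with (x − x̄)², and x = 16.97 is far from x̄ = 4.44

Report the number if required, but flag clearly that it is an extrapolation.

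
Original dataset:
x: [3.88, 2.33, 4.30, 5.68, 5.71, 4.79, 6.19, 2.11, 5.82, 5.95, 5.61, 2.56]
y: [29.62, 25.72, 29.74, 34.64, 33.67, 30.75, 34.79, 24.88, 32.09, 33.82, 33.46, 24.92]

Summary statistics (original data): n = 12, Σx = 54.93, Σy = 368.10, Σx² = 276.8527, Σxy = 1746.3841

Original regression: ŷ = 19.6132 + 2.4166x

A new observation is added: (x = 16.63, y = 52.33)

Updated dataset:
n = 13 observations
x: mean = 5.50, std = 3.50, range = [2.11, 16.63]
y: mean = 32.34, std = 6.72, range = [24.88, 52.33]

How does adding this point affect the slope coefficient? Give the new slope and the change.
Adding the point moves β₁ from 2.4166 to 1.8955, i.e. it decreases by 0.5211 (-21.6%).

The new point has HIGH LEVERAGE: x = 16.63 is far from the original mean x̄ = 54.93/12 ≈ 4.58 (original range [2.11, 6.19]).

Step 1: Update the sums with the new point (n goes from 12 to 13)
Σx  = 54.93 + 16.63 = 71.56
Σy  = 368.10 + 52.33 = 420.43
Σx² = 276.8527 + 16.63² = 276.8527 + 276.5569 = 553.4096
Σxy = 1746.3841 + 16.63×52.33 = 1746.3841 + 870.2479 = 2616.6320

Step 2: Recompute the slope with b₁ = (nΣxy − ΣxΣy) / (nΣx² − (Σx)²)
Numerator   = 13×2616.6320 − 71.56×420.43 = 34016.2160 − 30085.9708 = 3930.2452
Denominator = 13×553.4096 − 71.56² = 7194.3248 − 5120.8336 = 2073.4912
b₁(new) = 3930.2452 / 2073.4912 = 1.8955

(Same formula on the original sums: (12×1746.3841 − 54.93×368.10) / (12×276.8527 − 54.93²) = 736.8762 / 304.9275 = 2.4166, matching the given fit.)

Step 3: Change in slope
Δβ₁ = 1.8955 − 2.4166 = -0.5211
Relative change = -0.5211 / 2.4166 × 100% = -21.6%
→ the slope decreases when the point is added.

A high-leverage point only changes the slope if it is off the original line; here y = 52.33 is below the original trend, so the slope decreases.
In practice: check such a point for data-entry or measurement error; refit with and without it and report both if conclusions differ.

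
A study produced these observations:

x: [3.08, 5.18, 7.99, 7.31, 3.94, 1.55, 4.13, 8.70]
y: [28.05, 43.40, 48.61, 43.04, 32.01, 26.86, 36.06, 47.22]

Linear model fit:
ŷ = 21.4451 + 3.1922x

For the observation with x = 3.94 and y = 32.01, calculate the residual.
Residual = -2.0124

The residual is the difference between the actual value and the predicted value:

Residual = y - ŷ

Step 1: Calculate predicted value
ŷ = 21.4451 + 3.1922 × 3.94
ŷ = 34.0224

Step 2: Calculate residual
Residual = 32.01 - 34.0224
Residual = -2.0124

The residual is negative, so the observed y = 32.01 sits below the regression line (the line overestimates it by 2.0124).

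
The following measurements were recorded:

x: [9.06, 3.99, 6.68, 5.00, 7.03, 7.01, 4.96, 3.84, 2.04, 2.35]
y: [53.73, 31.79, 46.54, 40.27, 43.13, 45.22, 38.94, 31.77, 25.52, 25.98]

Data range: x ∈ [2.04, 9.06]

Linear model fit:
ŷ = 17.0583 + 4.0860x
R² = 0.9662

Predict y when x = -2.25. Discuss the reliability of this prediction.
The equation gives ŷ = 7.8648; however x = -2.25 is 4.29 units below the observed range, so this extrapolated value should not be trusted.

Prediction calculation:
ŷ = 17.0583 + 4.0860 × (-2.25)
ŷ = 7.8648

Reliability:
- Data range: x ∈ [2.04, 9.06]
- Prediction point: x = -2.25 is 4.29 units below the observed range → this is EXTRAPOLATION, not interpolation

Why that matters here:
- R² describes fit only over the sampled x values; it says nothing about behaviour beyond them
- The linear relationship may not hold outside the observed range
- There are no observations near this x to validate the fitted line there

Report the number if required, but flag clearly that it is an extrapolation.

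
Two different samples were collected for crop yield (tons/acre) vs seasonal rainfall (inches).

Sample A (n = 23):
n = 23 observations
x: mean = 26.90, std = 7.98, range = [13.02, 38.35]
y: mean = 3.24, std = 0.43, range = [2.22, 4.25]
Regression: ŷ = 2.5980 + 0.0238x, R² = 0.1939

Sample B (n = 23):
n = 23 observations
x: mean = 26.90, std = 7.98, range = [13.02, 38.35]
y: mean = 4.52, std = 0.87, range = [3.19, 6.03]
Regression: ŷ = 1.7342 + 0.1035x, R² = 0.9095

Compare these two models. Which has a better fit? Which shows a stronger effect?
Model B has the better fit (R² = 0.9095 vs 0.1939). Model B shows the stronger effect (|β₁| = 0.1035 vs 0.0238).

Model Comparison:

Which explains more variance? (R²)
- Model A: R² = 0.1939 → 19.39% of variance in crop yield explained
- Model B: R² = 0.9095 → 90.95% of variance in crop yield explained
- 0.9095 > 0.1939 → Model B has the better fit

Effect size (slope magnitude):
- Model A: β₁ = 0.0238 → predicted crop yield rises 0.0238 tons/acre per additional inch of rainfall
- Model B: β₁ = 0.1035 → predicted crop yield rises 0.1035 tons/acre per additional inch of rainfall
- |0.0238| < |0.1035| → Model B shows the stronger marginal effect

Note: The two samples could reflect different populations, time periods, or measurement quality.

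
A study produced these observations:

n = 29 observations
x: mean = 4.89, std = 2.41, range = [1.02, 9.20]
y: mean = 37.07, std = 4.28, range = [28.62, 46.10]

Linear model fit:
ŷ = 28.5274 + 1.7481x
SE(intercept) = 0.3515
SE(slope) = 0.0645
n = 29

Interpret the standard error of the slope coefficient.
The slope 1.7481 is pinned down to within about ±0.0645 (one SE) by these data — relative uncertainty 3.7%, i.e. precise.

SE(β̂₁) = s / √Sxx, where s is the residual standard deviation and Sxx = Σ(x − x̄)². It is the yardstick for how far β̂₁ = 1.7481 could plausibly be from the true slope.

Relative precision:
- SE / |β̂₁| = 0.0645 / 1.7481 = 3.7%
- Rule of thumb (under 20%: precise; 20% to under 50%: moderately precise; 50% or more: imprecise) → precise

Rough 95% range (±2 SE): 1.7481 ± 0.1290 → (1.6191, 1.8771).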